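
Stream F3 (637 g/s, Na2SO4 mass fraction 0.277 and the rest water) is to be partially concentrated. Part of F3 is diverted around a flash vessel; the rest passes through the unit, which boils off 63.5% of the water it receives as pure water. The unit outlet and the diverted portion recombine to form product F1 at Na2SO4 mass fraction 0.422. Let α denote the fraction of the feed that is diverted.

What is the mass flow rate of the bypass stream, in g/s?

160.3 g/s

All 637×0.277 = 176.45 g/s of Na2SO4 reaches F1, so F1 = 176.45/0.422 = 418.13 g/s and vapour = 218.87 g/s.
The evaporator receives (1−α)·637 of feed at 0.723 water and removes 0.635 of that water:
0.635×0.723×(1−α)×637 = 218.87
(1−α) = 218.87/292.45 = 0.7484;  α = 0.2516.
Bypass flow = 0.2516×637 = 160.26 g/s.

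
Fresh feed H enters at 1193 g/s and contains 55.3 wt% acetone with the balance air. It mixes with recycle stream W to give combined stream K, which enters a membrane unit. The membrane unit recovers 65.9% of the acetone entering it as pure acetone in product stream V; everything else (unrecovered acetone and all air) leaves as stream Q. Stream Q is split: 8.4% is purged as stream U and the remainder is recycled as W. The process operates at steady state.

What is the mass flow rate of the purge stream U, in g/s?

air enters only via H and leaves only via the purge: 1193×0.447 = 0.084×(air in Q), and the membrane unit passes all air, so air in K = air in Q = 6348.5 g/s.
acetone in K: m_A = 1193×0.553 + (1−0.084)·(1−0.659)·m_A, so m_A = 659.73/0.6876 = 959.4 g/s.
Q = (1−0.659)×959.4 + 6348.5 = 6675.6 g/s.
Purge U = 0.084×6675.6 = 560.75 g/s.

560.8 g/s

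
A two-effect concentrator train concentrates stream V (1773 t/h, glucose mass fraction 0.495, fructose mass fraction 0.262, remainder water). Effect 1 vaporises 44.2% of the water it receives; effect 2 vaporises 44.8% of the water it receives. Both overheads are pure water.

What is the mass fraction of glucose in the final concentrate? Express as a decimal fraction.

water in feed = 1773×0.243 = 430.84 t/h.
After stage 1: water left = (1−0.442)×430.84 = 240.41; stream total = 1582.6 t/h.
After stage 2: water left = (1−0.448)×240.41 = 132.71; final concentrate = 1474.9 t/h.
glucose fraction = 877.63/1474.9 = 0.595.

0.595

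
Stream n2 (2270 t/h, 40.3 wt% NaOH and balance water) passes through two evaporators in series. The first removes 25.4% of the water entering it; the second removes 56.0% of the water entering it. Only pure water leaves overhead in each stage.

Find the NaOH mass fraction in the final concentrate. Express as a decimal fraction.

0.6728

water in feed = 2270×0.597 = 1355.2 t/h.
After stage 1: water left = (1−0.254)×1355.2 = 1011; stream total = 1925.8 t/h.
After stage 2: water left = (1−0.560)×1011 = 444.83; final concentrate = 1359.6 t/h.
NaOH fraction = 914.81/1359.6 = 0.6728.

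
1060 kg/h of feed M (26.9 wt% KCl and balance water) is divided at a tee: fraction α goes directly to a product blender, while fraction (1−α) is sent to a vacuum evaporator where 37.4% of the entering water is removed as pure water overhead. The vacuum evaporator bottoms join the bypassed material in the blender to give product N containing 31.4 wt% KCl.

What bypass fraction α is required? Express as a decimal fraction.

0.476

All 1060×0.269 = 285.14 kg/h of KCl reaches N, so N = 285.14/0.314 = 908.09 kg/h and vapour = 151.91 kg/h.
The evaporator receives (1−α)·1060 of feed at 0.731 water and removes 0.374 of that water:
0.374×0.731×(1−α)×1060 = 151.91
(1−α) = 151.91/289.8 = 0.5242;  α = 0.4758.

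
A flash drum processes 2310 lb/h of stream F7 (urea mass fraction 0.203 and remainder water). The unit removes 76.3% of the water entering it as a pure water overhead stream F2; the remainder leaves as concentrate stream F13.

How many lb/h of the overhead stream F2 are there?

water entering = 2310×0.797 = 1841.1 lb/h; overhead removed = 0.763×1841.1 = 1404.7 lb/h.

1405 lb/h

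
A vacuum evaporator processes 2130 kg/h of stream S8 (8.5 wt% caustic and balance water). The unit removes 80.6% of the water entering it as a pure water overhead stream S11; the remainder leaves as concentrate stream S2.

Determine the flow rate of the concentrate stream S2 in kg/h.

water entering = 2130×0.915 = 1949 kg/h; overhead removed = 0.806×1949 = 1570.9 kg/h.
Concentrate = 2130 − 1570.9 = 559.15 kg/h.

559.1 kg/h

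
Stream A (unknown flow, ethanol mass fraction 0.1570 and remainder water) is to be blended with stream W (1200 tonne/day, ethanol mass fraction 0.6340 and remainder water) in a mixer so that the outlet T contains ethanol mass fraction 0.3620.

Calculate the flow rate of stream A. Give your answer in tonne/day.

1592 tonne/day

Let A be the unknown flow. Total out = 1200 + A.
ethanol balance: 760.8 + 0.157·A = 0.362·(1200 + A)
(0.157 − 0.362)·A = 0.362×1200 − 760.8 = -326.4
A = -326.4 / -0.205 = 1592.2 tonne/day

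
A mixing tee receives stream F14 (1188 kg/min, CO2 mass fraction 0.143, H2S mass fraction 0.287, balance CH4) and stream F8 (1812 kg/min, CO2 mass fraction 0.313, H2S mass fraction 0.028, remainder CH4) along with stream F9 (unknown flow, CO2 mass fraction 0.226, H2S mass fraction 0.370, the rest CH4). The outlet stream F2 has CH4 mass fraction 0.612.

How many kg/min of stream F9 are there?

Let F9 be the unknown flow. Total out = 3000 + F9.
CH4 balance: 1871.3 + 0.404·F9 = 0.612·(3000 + F9)
(0.404 − 0.612)·F9 = 0.612×3000 − 1871.3 = -35.268
F9 = -35.268 / -0.208 = 169.56 kg/min

169.6 kg/min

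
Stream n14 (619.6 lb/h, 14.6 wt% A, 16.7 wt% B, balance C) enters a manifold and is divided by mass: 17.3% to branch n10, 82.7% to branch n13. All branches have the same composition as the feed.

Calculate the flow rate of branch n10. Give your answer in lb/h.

107.2 lb/h

Branch n10 flow = 0.173×619.6 = 107.19 lb/h.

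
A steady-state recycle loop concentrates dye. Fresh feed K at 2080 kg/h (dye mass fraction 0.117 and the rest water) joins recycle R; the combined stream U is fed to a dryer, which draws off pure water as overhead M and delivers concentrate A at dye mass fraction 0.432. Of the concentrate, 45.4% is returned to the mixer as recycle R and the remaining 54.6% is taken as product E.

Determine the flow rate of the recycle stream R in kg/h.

Overall dye balance (none leaves overhead): dye in fresh feed = dye in product, i.e. 2080×0.117 = (1−0.454)·A·0.432.
A = 243.36/(0.432×0.546) = 1031.7 kg/h.
Recycle R = 0.454×1031.7 = 468.41 kg/h.

468.4 kg/h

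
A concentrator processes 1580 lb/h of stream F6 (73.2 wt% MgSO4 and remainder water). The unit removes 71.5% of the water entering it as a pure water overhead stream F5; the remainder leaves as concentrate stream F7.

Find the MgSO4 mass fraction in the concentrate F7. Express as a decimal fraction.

0.906

MgSO4 is not removed: 1580×0.732 = 1156.6 lb/h of MgSO4 enters F7.
water entering = 1580×0.268 = 423.44 lb/h; overhead removed = 0.715×423.44 = 302.76 lb/h.
Concentrate = 1580 − 302.76 = 1277.2 lb/h.
Mass fraction = 1156.6/1277.2 = 0.906.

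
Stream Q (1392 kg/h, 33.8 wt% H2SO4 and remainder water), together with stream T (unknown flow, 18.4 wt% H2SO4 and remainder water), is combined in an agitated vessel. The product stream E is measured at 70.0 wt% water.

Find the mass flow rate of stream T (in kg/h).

456 kg/h

Let T be the unknown flow. Total out = 1392 + T.
water balance: 921.5 + 0.816·T = 0.700·(1392 + T)
(0.816 − 0.700)·T = 0.700×1392 − 921.5 = 52.896
T = 52.896 / 0.116 = 456 kg/h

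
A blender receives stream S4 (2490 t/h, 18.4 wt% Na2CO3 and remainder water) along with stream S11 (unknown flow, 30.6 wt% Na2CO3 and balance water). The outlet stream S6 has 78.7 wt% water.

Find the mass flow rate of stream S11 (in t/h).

776.5 t/h

Let S11 be the unknown flow. Total out = 2490 + S11.
water balance: 2031.8 + 0.694·S11 = 0.787·(2490 + S11)
(0.694 − 0.787)·S11 = 0.787×2490 − 2031.8 = -72.21
S11 = -72.21 / -0.093 = 776.45 t/h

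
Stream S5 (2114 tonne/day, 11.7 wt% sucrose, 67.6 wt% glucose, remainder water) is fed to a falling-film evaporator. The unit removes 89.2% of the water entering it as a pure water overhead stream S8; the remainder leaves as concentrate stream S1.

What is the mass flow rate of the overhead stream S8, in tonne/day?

390.3 tonne/day

water entering = 2114×0.207 = 437.6 tonne/day; overhead removed = 0.892×437.6 = 390.34 tonne/day.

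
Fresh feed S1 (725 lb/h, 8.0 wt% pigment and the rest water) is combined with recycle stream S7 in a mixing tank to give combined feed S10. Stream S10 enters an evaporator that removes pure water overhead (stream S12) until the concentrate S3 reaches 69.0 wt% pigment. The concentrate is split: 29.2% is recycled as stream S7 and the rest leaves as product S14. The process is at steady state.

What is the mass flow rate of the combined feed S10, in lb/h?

759.7 lb/h

Overall pigment balance (none leaves overhead): pigment in fresh feed = pigment in product, i.e. 725×0.080 = (1−0.292)·S3·0.690.
S3 = 58/(0.690×0.708) = 118.73 lb/h.
Recycle S7 = 0.292×118.73 = 34.668 lb/h.
Combined feed S10 = 725 + 34.668 = 759.67 lb/h.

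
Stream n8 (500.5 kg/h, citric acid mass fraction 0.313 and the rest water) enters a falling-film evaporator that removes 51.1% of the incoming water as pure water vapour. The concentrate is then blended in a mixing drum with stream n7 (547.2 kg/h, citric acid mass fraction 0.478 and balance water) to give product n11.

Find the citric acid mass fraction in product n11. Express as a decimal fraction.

0.480

Vapour removed = 0.511×0.687×500.5 = 175.7 kg/h; concentrate = 324.8 kg/h.
citric acid reaching the mixer = 156.66 (from concentrate) + 547.2×0.478 = 418.22 kg/h.
Product flow = 324.8 + 547.2 = 872 kg/h; citric acid fraction = 0.480.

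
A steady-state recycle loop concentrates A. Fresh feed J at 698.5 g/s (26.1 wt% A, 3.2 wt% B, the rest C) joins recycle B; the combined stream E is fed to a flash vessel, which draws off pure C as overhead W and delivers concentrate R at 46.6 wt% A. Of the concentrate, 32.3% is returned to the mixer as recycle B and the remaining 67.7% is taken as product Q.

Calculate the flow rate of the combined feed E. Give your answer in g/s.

Overall A balance (none leaves overhead): A in fresh feed = A in product, i.e. 698.5×0.261 = (1−0.323)·R·0.466.
R = 182.31/(0.466×0.677) = 577.87 g/s.
Recycle B = 0.323×577.87 = 186.65 g/s.
Combined feed E = 698.5 + 186.65 = 885.15 g/s.

885.2 g/s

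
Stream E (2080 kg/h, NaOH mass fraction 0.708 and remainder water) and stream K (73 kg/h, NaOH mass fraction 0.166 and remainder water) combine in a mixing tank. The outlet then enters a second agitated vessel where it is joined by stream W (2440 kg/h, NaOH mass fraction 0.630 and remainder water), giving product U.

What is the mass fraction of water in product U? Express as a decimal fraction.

Overall, product flow = 4593 kg/h.
water in = 2080×0.292 + 73×0.834 + 2440×0.370 = 1571 kg/h.
water fraction in U = 0.342.

0.342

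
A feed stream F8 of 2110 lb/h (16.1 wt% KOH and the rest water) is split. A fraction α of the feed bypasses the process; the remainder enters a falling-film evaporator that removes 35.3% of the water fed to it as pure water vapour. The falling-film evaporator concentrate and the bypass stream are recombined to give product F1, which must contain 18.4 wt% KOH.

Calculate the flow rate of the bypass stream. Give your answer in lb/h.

All 2110×0.161 = 339.71 lb/h of KOH reaches F1, so F1 = 339.71/0.184 = 1846.3 lb/h and vapour = 263.75 lb/h.
The evaporator receives (1−α)·2110 of feed at 0.839 water and removes 0.353 of that water:
0.353×0.839×(1−α)×2110 = 263.75
(1−α) = 263.75/624.91 = 0.4221;  α = 0.5779.
Bypass flow = 0.5779×2110 = 1219.5 lb/h.

1219 lb/h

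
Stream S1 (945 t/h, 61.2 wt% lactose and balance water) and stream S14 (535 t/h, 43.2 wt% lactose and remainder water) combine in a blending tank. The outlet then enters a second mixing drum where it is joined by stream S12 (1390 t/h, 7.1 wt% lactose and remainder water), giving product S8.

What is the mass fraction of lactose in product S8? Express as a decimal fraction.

0.3164

Overall, product flow = 2870 t/h.
lactose in = 945×0.612 + 535×0.432 + 1390×0.071 = 908.15 t/h.
lactose fraction in S8 = 0.3164.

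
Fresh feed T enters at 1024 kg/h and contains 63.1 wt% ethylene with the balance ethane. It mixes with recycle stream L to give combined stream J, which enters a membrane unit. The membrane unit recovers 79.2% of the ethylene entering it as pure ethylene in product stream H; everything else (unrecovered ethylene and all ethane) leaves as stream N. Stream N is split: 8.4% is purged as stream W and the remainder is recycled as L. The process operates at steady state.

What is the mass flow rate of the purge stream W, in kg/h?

391.8 kg/h

ethane enters only via T and leaves only via the purge: 1024×0.369 = 0.084×(ethane in N), and the membrane unit passes all ethane, so ethane in J = ethane in N = 4498.3 kg/h.
ethylene in J: m_A = 1024×0.631 + (1−0.084)·(1−0.792)·m_A, so m_A = 646.14/0.8095 = 798.23 kg/h.
N = (1−0.792)×798.23 + 4498.3 = 4664.3 kg/h.
Purge W = 0.084×4664.3 = 391.8 kg/h.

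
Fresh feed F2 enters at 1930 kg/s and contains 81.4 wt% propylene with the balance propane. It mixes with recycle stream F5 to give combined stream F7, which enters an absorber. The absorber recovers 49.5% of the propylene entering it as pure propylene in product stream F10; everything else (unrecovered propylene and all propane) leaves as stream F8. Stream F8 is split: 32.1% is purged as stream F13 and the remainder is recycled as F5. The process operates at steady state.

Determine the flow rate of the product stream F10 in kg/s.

propylene in F7: m_A = 1930×0.814 + (1−0.321)·(1−0.495)·m_A, so m_A = 1571/0.6571 = 2390.8 kg/s.
Product F10 = 0.495×2390.8 = 1183.5 kg/s.

1183 kg/s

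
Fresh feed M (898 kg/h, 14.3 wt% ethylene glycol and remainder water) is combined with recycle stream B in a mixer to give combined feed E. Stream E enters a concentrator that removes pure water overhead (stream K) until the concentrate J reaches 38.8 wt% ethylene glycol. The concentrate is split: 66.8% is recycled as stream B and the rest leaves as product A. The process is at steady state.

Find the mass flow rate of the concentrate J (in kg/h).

996.9 kg/h

Overall ethylene glycol balance (none leaves overhead): ethylene glycol in fresh feed = ethylene glycol in product, i.e. 898×0.143 = (1−0.668)·J·0.388.
J = 128.41/(0.388×0.332) = 996.88 kg/h.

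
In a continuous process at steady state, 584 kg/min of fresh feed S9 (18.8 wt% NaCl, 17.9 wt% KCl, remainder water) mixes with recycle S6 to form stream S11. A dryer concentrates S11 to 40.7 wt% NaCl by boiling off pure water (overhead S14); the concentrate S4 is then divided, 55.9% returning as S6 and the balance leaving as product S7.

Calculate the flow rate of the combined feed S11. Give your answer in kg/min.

Overall NaCl balance (none leaves overhead): NaCl in fresh feed = NaCl in product, i.e. 584×0.188 = (1−0.559)·S4·0.407.
S4 = 109.79/(0.407×0.441) = 611.7 kg/min.
Recycle S6 = 0.559×611.7 = 341.94 kg/min.
Combined feed S11 = 584 + 341.94 = 925.94 kg/min.

925.9 kg/min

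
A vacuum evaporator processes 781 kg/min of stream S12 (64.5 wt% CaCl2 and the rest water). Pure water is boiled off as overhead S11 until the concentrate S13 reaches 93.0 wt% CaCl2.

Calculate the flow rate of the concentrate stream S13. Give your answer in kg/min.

541.7 kg/min

CaCl2 is conserved: 781×0.645 = 503.75 kg/min all reports to the concentrate.
Concentrate = 503.75/(target fraction) = 541.66 kg/min.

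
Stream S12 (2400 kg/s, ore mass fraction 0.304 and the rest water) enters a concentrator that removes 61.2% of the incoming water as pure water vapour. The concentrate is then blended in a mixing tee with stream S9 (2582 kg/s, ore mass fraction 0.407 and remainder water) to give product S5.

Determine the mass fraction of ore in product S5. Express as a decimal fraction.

Vapour removed = 0.612×0.696×2400 = 1022.3 kg/s; concentrate = 1377.7 kg/s.
ore reaching the mixer = 729.6 (from concentrate) + 2582×0.407 = 1780.5 kg/s.
Product flow = 1377.7 + 2582 = 3959.7 kg/s; ore fraction = 0.450.

0.450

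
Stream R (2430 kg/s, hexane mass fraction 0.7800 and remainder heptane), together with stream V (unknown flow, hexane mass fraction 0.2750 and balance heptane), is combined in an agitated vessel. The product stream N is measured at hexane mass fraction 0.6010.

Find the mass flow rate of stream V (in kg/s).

Let V be the unknown flow. Total out = 2430 + V.
hexane balance: 1895.4 + 0.275·V = 0.601·(2430 + V)
(0.275 − 0.601)·V = 0.601×2430 − 1895.4 = -434.97
V = -434.97 / -0.326 = 1334.3 kg/s

1334 kg/s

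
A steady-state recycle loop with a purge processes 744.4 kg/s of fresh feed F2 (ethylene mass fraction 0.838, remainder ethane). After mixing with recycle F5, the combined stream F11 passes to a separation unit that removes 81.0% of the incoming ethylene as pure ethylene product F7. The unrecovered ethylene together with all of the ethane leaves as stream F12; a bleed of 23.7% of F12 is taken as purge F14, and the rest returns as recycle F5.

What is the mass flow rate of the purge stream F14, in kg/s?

153.4 kg/s

ethane enters only via F2 and leaves only via the purge: 744.4×0.162 = 0.237×(ethane in F12), and the separation unit passes all ethane, so ethane in F11 = ethane in F12 = 508.83 kg/s.
ethylene in F11: m_A = 744.4×0.838 + (1−0.237)·(1−0.810)·m_A, so m_A = 623.81/0.8550 = 729.57 kg/s.
F12 = (1−0.810)×729.57 + 508.83 = 647.45 kg/s.
Purge F14 = 0.237×647.45 = 153.45 kg/s.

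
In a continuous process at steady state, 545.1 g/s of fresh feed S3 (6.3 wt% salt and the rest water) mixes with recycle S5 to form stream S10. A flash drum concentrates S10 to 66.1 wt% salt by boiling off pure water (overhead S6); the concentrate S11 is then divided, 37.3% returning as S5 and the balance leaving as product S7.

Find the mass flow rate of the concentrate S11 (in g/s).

Overall salt balance (none leaves overhead): salt in fresh feed = salt in product, i.e. 545.1×0.063 = (1−0.373)·S11·0.661.
S11 = 34.341/(0.661×0.627) = 82.861 g/s.

82.86 g/s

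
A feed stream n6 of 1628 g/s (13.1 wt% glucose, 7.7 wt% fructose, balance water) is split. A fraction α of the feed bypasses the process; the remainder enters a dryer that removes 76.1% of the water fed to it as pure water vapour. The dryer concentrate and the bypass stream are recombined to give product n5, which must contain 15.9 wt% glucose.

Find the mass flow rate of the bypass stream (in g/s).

1152 g/s

All 1628×0.131 = 213.27 g/s of glucose reaches n5, so n5 = 213.27/0.159 = 1341.3 g/s and vapour = 286.69 g/s.
The evaporator receives (1−α)·1628 of feed at 0.792 water and removes 0.761 of that water:
0.761×0.792×(1−α)×1628 = 286.69
(1−α) = 286.69/981.22 = 0.2922;  α = 0.7078.
Bypass flow = 0.7078×1628 = 1152.3 g/s.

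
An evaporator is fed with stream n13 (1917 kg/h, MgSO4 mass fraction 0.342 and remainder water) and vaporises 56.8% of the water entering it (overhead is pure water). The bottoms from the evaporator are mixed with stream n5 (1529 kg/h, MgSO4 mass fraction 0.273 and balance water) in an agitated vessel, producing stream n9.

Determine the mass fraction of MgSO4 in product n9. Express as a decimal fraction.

0.393

Vapour removed = 0.568×0.658×1917 = 716.47 kg/h; concentrate = 1200.5 kg/h.
MgSO4 reaching the mixer = 655.61 (from concentrate) + 1529×0.273 = 1073 kg/h.
Product flow = 1200.5 + 1529 = 2729.5 kg/h; MgSO4 fraction = 0.393.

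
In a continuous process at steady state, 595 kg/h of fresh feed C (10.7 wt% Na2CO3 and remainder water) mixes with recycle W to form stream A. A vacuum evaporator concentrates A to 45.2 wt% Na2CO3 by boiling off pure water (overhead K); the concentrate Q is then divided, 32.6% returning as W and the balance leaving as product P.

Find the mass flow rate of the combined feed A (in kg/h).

663.1 kg/h

Overall Na2CO3 balance (none leaves overhead): Na2CO3 in fresh feed = Na2CO3 in product, i.e. 595×0.107 = (1−0.326)·Q·0.452.
Q = 63.665/(0.452×0.674) = 208.98 kg/h.
Recycle W = 0.326×208.98 = 68.127 kg/h.
Combined feed A = 595 + 68.127 = 663.13 kg/h.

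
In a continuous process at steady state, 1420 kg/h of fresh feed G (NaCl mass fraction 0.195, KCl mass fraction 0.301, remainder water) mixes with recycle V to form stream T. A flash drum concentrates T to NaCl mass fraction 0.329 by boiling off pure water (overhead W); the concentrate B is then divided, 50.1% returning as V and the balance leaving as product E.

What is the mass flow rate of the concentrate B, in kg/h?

Overall NaCl balance (none leaves overhead): NaCl in fresh feed = NaCl in product, i.e. 1420×0.195 = (1−0.501)·B·0.329.
B = 276.9/(0.329×0.499) = 1686.7 kg/h.

1687 kg/h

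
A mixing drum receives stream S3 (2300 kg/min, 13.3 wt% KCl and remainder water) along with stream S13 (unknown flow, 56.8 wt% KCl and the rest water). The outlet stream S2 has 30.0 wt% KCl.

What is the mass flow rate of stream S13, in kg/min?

Let S13 be the unknown flow. Total out = 2300 + S13.
KCl balance: 305.9 + 0.568·S13 = 0.300·(2300 + S13)
(0.568 − 0.300)·S13 = 0.300×2300 − 305.9 = 384.1
S13 = 384.1 / 0.268 = 1433.2 kg/min

1433 kg/min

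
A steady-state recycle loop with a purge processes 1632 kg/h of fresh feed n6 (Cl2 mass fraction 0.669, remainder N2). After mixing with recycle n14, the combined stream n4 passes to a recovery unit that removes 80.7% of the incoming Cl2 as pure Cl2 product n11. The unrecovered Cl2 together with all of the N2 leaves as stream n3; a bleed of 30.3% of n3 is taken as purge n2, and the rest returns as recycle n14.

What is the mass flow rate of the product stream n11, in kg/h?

1018 kg/h

Cl2 in n4: m_A = 1632×0.669 + (1−0.303)·(1−0.807)·m_A, so m_A = 1091.8/0.8655 = 1261.5 kg/h.
Product n11 = 0.807×1261.5 = 1018 kg/h.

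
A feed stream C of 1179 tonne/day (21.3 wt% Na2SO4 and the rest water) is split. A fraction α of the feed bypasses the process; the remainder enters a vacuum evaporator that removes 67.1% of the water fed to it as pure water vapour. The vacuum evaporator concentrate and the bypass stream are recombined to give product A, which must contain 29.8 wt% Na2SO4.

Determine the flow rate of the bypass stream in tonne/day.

All 1179×0.213 = 251.13 tonne/day of Na2SO4 reaches A, so A = 251.13/0.298 = 842.71 tonne/day and vapour = 336.29 tonne/day.
The evaporator receives (1−α)·1179 of feed at 0.787 water and removes 0.671 of that water:
0.671×0.787×(1−α)×1179 = 336.29
(1−α) = 336.29/622.6 = 0.5401;  α = 0.4599.
Bypass flow = 0.4599×1179 = 542.18 tonne/day.

542.2 tonne/day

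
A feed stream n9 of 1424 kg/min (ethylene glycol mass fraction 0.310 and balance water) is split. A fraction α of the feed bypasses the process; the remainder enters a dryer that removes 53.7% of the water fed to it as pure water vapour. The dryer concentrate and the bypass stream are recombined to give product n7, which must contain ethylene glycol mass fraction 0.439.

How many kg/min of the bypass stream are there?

All 1424×0.310 = 441.44 kg/min of ethylene glycol reaches n7, so n7 = 441.44/0.439 = 1005.6 kg/min and vapour = 418.44 kg/min.
The evaporator receives (1−α)·1424 of feed at 0.690 water and removes 0.537 of that water:
0.537×0.690×(1−α)×1424 = 418.44
(1−α) = 418.44/527.63 = 0.7931;  α = 0.2069.
Bypass flow = 0.2069×1424 = 294.69 kg/min.

294.7 kg/min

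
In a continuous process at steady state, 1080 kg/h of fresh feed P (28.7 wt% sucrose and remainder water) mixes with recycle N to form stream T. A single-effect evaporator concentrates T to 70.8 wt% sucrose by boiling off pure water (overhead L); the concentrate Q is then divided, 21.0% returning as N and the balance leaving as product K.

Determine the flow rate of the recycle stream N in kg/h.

Overall sucrose balance (none leaves overhead): sucrose in fresh feed = sucrose in product, i.e. 1080×0.287 = (1−0.210)·Q·0.708.
Q = 309.96/(0.708×0.790) = 554.17 kg/h.
Recycle N = 0.210×554.17 = 116.38 kg/h.

116.4 kg/h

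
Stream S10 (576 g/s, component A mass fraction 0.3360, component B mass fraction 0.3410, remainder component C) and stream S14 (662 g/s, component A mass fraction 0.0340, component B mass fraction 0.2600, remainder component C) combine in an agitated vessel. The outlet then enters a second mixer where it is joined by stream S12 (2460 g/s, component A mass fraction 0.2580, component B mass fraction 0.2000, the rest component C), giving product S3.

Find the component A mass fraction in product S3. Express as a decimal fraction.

Overall, product flow = 3698 g/s.
component A in = 576×0.336 + 662×0.034 + 2460×0.258 = 850.72 g/s.
component A fraction in S3 = 0.2300.

0.2300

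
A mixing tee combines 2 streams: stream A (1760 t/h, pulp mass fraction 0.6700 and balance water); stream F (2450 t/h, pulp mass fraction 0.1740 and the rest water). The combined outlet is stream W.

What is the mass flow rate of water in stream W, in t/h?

water out = water in = 1760×0.330 + 2450×0.826 = 2604.5 t/h.

2604 t/h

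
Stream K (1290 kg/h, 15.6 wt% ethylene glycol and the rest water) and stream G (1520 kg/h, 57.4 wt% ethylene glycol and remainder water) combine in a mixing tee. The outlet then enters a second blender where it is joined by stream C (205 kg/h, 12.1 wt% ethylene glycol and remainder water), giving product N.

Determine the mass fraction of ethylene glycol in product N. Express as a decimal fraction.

Overall, product flow = 3015 kg/h.
ethylene glycol in = 1290×0.156 + 1520×0.574 + 205×0.121 = 1098.5 kg/h.
ethylene glycol fraction in N = 0.364.

0.364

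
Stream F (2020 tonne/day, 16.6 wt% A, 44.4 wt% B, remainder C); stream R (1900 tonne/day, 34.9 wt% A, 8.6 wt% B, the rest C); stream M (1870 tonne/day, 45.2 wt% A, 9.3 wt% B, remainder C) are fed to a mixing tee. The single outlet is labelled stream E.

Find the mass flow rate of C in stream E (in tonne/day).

2712 tonne/day

C out = C in = 2020×0.390 + 1900×0.565 + 1870×0.455 = 2712.2 tonne/day.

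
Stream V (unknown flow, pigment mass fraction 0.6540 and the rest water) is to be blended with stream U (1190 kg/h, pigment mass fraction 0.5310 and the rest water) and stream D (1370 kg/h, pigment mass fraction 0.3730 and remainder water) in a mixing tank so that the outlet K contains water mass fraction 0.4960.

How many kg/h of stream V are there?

Let V be the unknown flow. Total out = 2560 + V.
water balance: 1417.1 + 0.346·V = 0.496·(2560 + V)
(0.346 − 0.496)·V = 0.496×2560 − 1417.1 = -147.34
V = -147.34 / -0.150 = 982.27 kg/h

982.3 kg/h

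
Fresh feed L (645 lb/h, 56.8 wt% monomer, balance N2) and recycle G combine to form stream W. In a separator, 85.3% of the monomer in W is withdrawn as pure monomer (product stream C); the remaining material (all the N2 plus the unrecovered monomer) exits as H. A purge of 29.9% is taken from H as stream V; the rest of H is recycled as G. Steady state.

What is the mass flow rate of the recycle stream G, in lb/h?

695.4 lb/h

N2 enters only via L and leaves only via the purge: 645×0.432 = 0.299×(N2 in H), and the separator passes all N2, so N2 in W = N2 in H = 931.91 lb/h.
monomer in W: m_A = 645×0.568 + (1−0.299)·(1−0.853)·m_A, so m_A = 366.36/0.8970 = 408.45 lb/h.
H = (1−0.853)×408.45 + 931.91 = 991.95 lb/h.
Recycle G = (1−0.299)×991.95 = 695.36 lb/h.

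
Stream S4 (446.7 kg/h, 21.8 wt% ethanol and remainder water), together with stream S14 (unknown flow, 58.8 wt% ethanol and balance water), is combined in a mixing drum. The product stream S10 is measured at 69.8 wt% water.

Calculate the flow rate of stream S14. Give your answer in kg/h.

Let S14 be the unknown flow. Total out = 446.7 + S14.
water balance: 349.32 + 0.412·S14 = 0.698·(446.7 + S14)
(0.412 − 0.698)·S14 = 0.698×446.7 − 349.32 = -37.523
S14 = -37.523 / -0.286 = 131.2 kg/h

131.2 kg/h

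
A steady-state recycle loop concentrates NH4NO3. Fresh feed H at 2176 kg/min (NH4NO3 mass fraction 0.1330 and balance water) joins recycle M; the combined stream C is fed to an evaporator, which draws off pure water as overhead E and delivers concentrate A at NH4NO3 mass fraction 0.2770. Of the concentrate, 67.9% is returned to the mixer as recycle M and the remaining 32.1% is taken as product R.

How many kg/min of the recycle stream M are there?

2210 kg/min

Overall NH4NO3 balance (none leaves overhead): NH4NO3 in fresh feed = NH4NO3 in product, i.e. 2176×0.133 = (1−0.679)·A·0.277.
A = 289.41/(0.277×0.321) = 3254.8 kg/min.
Recycle M = 0.679×3254.8 = 2210 kg/min.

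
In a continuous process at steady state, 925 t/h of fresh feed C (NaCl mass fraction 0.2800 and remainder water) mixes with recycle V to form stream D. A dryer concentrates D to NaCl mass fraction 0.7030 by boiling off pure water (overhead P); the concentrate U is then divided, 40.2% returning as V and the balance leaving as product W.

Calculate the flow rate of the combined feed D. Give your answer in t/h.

Overall NaCl balance (none leaves overhead): NaCl in fresh feed = NaCl in product, i.e. 925×0.280 = (1−0.402)·U·0.703.
U = 259/(0.703×0.598) = 616.09 t/h.
Recycle V = 0.402×616.09 = 247.67 t/h.
Combined feed D = 925 + 247.67 = 1172.7 t/h.

1173 t/h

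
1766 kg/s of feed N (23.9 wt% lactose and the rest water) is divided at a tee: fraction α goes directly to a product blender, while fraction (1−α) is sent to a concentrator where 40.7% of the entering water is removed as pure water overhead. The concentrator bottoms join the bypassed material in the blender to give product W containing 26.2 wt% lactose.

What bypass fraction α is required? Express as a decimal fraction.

0.717

All 1766×0.239 = 422.07 kg/s of lactose reaches W, so W = 422.07/0.262 = 1611 kg/s and vapour = 155.03 kg/s.
The evaporator receives (1−α)·1766 of feed at 0.761 water and removes 0.407 of that water:
0.407×0.761×(1−α)×1766 = 155.03
(1−α) = 155.03/546.98 = 0.2834;  α = 0.7166.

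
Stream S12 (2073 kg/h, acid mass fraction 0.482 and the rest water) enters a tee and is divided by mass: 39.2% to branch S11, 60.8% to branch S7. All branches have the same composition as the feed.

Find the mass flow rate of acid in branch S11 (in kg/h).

Branch S11 total = 0.392×2073 = 812.62 kg/h.
acid in S11 = 0.482×812.62 = 391.68 kg/h.

391.7 kg/h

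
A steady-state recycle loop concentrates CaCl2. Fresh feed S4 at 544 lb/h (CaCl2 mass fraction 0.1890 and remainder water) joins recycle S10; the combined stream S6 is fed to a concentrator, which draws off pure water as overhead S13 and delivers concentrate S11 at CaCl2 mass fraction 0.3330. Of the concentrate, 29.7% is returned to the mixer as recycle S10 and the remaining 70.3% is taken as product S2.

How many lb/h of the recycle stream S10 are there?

Overall CaCl2 balance (none leaves overhead): CaCl2 in fresh feed = CaCl2 in product, i.e. 544×0.189 = (1−0.297)·S11·0.333.
S11 = 102.82/(0.333×0.703) = 439.2 lb/h.
Recycle S10 = 0.297×439.2 = 130.44 lb/h.

130.4 lb/h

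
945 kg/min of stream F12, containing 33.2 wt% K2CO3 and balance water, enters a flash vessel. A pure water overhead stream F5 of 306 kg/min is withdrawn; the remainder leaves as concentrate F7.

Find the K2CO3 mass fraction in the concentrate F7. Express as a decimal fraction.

K2CO3 is not removed: 945×0.332 = 313.74 kg/min of K2CO3 enters F7.
Concentrate = 945 − 306 = 639 kg/min.
Mass fraction = 313.74/639 = 0.491.

0.491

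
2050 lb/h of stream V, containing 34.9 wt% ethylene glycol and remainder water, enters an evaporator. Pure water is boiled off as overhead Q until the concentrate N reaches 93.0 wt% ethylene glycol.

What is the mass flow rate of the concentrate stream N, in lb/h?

ethylene glycol is conserved: 2050×0.349 = 715.45 lb/h all reports to the concentrate.
Concentrate = 715.45/(target fraction) = 769.3 lb/h.

769.3 lb/h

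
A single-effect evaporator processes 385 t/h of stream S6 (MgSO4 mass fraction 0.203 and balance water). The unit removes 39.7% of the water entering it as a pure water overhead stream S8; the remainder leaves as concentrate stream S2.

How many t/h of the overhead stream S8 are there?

121.8 t/h

water entering = 385×0.797 = 306.85 t/h; overhead removed = 0.397×306.85 = 121.82 t/h.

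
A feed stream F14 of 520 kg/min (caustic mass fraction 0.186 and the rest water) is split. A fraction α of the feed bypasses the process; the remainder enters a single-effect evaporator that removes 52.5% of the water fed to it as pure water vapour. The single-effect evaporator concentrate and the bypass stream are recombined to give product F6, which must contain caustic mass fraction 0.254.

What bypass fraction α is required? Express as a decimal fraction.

All 520×0.186 = 96.72 kg/min of caustic reaches F6, so F6 = 96.72/0.254 = 380.79 kg/min and vapour = 139.21 kg/min.
The evaporator receives (1−α)·520 of feed at 0.814 water and removes 0.525 of that water:
0.525×0.814×(1−α)×520 = 139.21
(1−α) = 139.21/222.22 = 0.6265;  α = 0.3735.

0.374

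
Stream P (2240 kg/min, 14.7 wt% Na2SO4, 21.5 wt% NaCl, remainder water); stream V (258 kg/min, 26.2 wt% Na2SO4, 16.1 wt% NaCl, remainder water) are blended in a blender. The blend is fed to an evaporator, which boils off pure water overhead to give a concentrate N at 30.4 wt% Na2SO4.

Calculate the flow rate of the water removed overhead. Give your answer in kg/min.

Na2SO4 entering = 2240×0.147 + 258×0.262 = 396.88 kg/min.
All Na2SO4 reports to N, so N = 396.88/0.304 = 1305.5 kg/min.
Total feed = 2498 kg/min; overhead = 2498 − 1305.5 = 1192.5 kg/min.

1192 kg/min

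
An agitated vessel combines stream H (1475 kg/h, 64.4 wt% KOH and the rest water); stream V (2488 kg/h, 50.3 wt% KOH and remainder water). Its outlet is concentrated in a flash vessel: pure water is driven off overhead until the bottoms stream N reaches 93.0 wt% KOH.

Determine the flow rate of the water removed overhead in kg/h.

KOH entering = 1475×0.644 + 2488×0.503 = 2201.4 kg/h.
All KOH reports to N, so N = 2201.4/0.930 = 2367.1 kg/h.
Total feed = 3963 kg/h; overhead = 3963 − 2367.1 = 1595.9 kg/h.

1596 kg/h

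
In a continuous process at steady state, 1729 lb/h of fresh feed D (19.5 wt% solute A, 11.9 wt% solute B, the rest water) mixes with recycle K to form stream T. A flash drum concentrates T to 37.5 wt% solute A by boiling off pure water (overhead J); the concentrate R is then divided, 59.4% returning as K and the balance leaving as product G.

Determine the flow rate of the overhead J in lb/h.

Overall solute A balance (none leaves overhead): solute A in fresh feed = solute A in product, i.e. 1729×0.195 = (1−0.594)·R·0.375.
R = 337.16/(0.375×0.406) = 2214.5 lb/h.
Recycle K = 0.594×2214.5 = 1315.4 lb/h.
Combined feed T = 1729 + 1315.4 = 3044.4 lb/h.
Overhead J = T − R = 3044.4 − 2214.5 = 829.92 lb/h.

829.9 lb/h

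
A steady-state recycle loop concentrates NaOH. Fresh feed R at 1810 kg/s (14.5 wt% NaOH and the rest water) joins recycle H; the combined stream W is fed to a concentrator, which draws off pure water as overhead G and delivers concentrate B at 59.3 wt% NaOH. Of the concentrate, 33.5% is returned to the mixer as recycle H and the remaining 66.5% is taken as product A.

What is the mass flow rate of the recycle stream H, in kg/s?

223 kg/s

Overall NaOH balance (none leaves overhead): NaOH in fresh feed = NaOH in product, i.e. 1810×0.145 = (1−0.335)·B·0.593.
B = 262.45/(0.593×0.665) = 665.53 kg/s.
Recycle H = 0.335×665.53 = 222.95 kg/s.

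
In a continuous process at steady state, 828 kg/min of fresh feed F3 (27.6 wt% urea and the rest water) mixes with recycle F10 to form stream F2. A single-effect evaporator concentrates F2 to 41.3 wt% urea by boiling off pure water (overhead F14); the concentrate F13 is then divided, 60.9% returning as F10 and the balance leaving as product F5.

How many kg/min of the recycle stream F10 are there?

Overall urea balance (none leaves overhead): urea in fresh feed = urea in product, i.e. 828×0.276 = (1−0.609)·F13·0.413.
F13 = 228.53/(0.413×0.391) = 1415.2 kg/min.
Recycle F10 = 0.609×1415.2 = 861.85 kg/min.

861.8 kg/min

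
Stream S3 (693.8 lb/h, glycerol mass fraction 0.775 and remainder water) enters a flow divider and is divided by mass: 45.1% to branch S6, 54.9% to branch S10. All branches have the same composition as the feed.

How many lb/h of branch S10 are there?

Branch S10 flow = 0.549×693.8 = 380.9 lb/h.

380.9 lb/h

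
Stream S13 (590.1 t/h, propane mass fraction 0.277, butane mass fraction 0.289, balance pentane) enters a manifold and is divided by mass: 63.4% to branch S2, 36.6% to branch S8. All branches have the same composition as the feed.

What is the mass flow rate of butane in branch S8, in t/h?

62.42 t/h

Branch S8 total = 0.366×590.1 = 215.98 t/h.
butane in S8 = 0.289×215.98 = 62.417 t/h.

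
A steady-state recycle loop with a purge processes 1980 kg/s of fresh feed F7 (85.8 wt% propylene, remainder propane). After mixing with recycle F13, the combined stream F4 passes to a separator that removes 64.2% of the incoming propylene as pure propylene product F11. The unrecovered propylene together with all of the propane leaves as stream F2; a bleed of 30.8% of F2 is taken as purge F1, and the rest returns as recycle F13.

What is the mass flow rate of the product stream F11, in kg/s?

1450 kg/s

propylene in F4: m_A = 1980×0.858 + (1−0.308)·(1−0.642)·m_A, so m_A = 1698.8/0.7523 = 2258.3 kg/s.
Product F11 = 0.642×2258.3 = 1449.8 kg/s.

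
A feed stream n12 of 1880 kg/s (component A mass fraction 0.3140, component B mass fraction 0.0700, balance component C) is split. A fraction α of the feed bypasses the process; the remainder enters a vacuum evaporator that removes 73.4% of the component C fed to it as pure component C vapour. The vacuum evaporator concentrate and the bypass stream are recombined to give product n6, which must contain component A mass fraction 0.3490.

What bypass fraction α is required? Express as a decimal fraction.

All 1880×0.314 = 590.32 kg/s of component A reaches n6, so n6 = 590.32/0.349 = 1691.5 kg/s and vapour = 188.54 kg/s.
The evaporator receives (1−α)·1880 of feed at 0.616 component C and removes 0.734 of that component C:
0.734×0.616×(1−α)×1880 = 188.54
(1−α) = 188.54/850.03 = 0.2218;  α = 0.7782.

0.778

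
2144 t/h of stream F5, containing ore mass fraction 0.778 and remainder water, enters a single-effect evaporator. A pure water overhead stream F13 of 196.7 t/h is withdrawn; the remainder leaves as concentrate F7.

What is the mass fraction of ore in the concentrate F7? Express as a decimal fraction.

ore is not removed: 2144×0.778 = 1668 t/h of ore enters F7.
Concentrate = 2144 − 196.7 = 1947.3 t/h.
Mass fraction = 1668/1947.3 = 0.857.

0.857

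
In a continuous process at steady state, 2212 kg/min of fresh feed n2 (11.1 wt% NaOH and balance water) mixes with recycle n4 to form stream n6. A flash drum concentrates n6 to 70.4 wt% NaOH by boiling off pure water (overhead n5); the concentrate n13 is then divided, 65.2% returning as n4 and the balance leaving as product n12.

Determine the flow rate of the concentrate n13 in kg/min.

1002 kg/min

Overall NaOH balance (none leaves overhead): NaOH in fresh feed = NaOH in product, i.e. 2212×0.111 = (1−0.652)·n13·0.704.
n13 = 245.53/(0.704×0.348) = 1002.2 kg/min.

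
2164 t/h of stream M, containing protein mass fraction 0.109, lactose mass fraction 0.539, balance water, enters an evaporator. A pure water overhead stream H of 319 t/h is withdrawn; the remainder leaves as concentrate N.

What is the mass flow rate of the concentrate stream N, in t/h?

Concentrate = 2164 − 319 = 1845 t/h.

1845 t/h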